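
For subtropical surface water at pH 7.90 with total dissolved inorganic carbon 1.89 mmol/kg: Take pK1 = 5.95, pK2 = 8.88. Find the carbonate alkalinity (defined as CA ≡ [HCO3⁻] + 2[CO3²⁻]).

CA = 2.05 mmol/kg

CA = [HCO3⁻] + 2[CO3²⁻] = (α₁ + 2α₂)·DIC
At pH 7.90: [H⁺]/K1 = 10^-1.95 = 0.011220, K2/[H⁺] = 10^-0.98 = 0.10471
α₁ = 1/(1 + 0.011220 + 0.10471) = 1/1.1159 = 0.8961; α₂ = α₁·K2/[H⁺] = 0.09383
α₁ + 2α₂ = 1.0838
CA = 1.0838 × 1.89 = 2.05 mmol/kg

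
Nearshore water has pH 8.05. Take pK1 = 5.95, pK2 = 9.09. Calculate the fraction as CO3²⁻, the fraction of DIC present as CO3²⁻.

α₂ = 0.0830

α₂ = 1 / (1 + [H⁺]/K2 + [H⁺]²/(K1K2)) = 1 / (1 + 10^+1.04 + 10^-1.06)
   = 1 / (1 + 10.965 + 0.087096) = 1/12.052 = 0.08297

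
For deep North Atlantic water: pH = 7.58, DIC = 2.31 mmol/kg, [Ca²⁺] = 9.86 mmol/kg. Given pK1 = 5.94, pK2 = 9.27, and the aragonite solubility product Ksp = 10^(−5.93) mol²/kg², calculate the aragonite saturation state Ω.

Ω = 0.379

α₂ = 1 / (1 + [H⁺]/K2 + [H⁺]²/(K1K2)) = 1 / (1 + 10^+1.69 + 10^+0.05)
   = 1 / (1 + 48.978 + 1.1220) = 1/51.100 = 0.01957
[CO3²⁻] = α₂ × DIC = 0.01957 × 2.31 = 0.04521 mmol/kg
Ksp = 10^(−5.93) = 1.175×10^-6
Ω = [Ca²⁺][CO3²⁻]/Ksp = (9.86×10^-3)(4.521×10^-5) / 1.175×10^-6 = 0.379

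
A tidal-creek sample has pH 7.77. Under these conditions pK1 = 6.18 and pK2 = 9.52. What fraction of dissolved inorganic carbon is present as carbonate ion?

α₂ = 1 / (1 + [H⁺]/K2 + [H⁺]²/(K1K2)) = 1 / (1 + 10^+1.75 + 10^+0.16)
   = 1 / (1 + 56.234 + 1.4454) = 1/58.680 = 0.01704

α₂ = 0.0170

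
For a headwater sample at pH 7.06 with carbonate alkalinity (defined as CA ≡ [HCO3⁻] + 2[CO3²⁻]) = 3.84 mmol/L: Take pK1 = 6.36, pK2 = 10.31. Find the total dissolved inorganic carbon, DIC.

DIC = 4.60 mmol/L

CA = [HCO3⁻] + 2[CO3²⁻] = (α₁ + 2α₂)·DIC
At pH 7.06: [H⁺]/K1 = 10^-0.70 = 0.19953, K2/[H⁺] = 10^-3.25 = 0.00056234
α₁ = 1/(1 + 0.19953 + 0.00056234) = 1/1.2001 = 0.8333; α₂ = α₁·K2/[H⁺] = 0.0004686
α₁ + 2α₂ = 0.8342
DIC = CA / (α₁ + 2α₂) = 3.84 / 0.8342 = 4.60 mmol/L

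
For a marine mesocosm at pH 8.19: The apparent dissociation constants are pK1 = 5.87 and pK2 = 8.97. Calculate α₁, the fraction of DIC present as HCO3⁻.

α₁ = 0.854

α₁ = 1 / (1 + [H⁺]/K1 + K2/[H⁺]) = 1 / (1 + 10^-2.32 + 10^-0.78)
   = 1 / (1 + 0.0047863 + 0.16596) = 1/1.1707 = 0.8542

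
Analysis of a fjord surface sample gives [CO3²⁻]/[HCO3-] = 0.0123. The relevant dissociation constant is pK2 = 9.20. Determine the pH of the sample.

pH = 7.29

From K2 = [H⁺][CO3²⁻]/[HCO3-]:  pH = pK2 + log₁₀([CO3²⁻]/[HCO3-])
log₁₀(0.0123) = -1.910
pH = 9.20 + (-1.910) = 7.29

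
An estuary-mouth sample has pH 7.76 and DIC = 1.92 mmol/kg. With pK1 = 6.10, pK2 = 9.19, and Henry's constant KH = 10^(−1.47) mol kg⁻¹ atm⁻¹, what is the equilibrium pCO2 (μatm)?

α₀ = 1 / (1 + K1/[H⁺] + K1K2/[H⁺]²) = 1 / (1 + 10^+1.66 + 10^+0.23)
   = 1 / (1 + 45.709 + 1.6982) = 1/48.407 = 0.02066
[CO2*] = α₀ × DIC = 0.02066 × 1.92 = 0.03966 mmol/kg
pCO2 = [CO2*]/KH = 3.966×10^-5 / 3.388×10^-2 = 1170 μatm

pCO2 = 1170 μatm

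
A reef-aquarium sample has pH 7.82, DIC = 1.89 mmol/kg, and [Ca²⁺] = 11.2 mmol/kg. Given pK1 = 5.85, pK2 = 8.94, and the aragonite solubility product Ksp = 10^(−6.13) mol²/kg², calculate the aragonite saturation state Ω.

α₂ = 1 / (1 + [H⁺]/K2 + [H⁺]²/(K1K2)) = 1 / (1 + 10^+1.12 + 10^-0.85)
   = 1 / (1 + 13.183 + 0.14125) = 1/14.324 = 0.06981
[CO3²⁻] = α₂ × DIC = 0.06981 × 1.89 = 0.1319 mmol/kg
Ksp = 10^(−6.13) = 7.413×10^-7
Ω = [Ca²⁺][CO3²⁻]/Ksp = (11.2×10^-3)(1.319×10^-4) / 7.413×10^-7 = 1.99

Ω = 1.99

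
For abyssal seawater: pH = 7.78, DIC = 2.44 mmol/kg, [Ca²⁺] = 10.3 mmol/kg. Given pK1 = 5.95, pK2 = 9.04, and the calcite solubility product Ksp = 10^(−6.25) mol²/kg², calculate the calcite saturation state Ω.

α₂ = 1 / (1 + [H⁺]/K2 + [H⁺]²/(K1K2)) = 1 / (1 + 10^+1.26 + 10^-0.57)
   = 1 / (1 + 18.197 + 0.26915) = 1/19.466 = 0.05137
[CO3²⁻] = α₂ × DIC = 0.05137 × 2.44 = 0.1253 mmol/kg
Ksp = 10^(−6.25) = 5.623×10^-7
Ω = [Ca²⁺][CO3²⁻]/Ksp = (10.3×10^-3)(1.253×10^-4) / 5.623×10^-7 = 2.30

Ω = 2.30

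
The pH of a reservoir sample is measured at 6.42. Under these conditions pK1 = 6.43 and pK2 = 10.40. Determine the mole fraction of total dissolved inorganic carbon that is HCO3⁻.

α₁ = 1 / (1 + [H⁺]/K1 + K2/[H⁺]) = 1 / (1 + 10^+0.01 + 10^-3.98)
   = 1 / (1 + 1.0233 + 0.00010471) = 1/2.0234 = 0.4942

α₁ = 0.494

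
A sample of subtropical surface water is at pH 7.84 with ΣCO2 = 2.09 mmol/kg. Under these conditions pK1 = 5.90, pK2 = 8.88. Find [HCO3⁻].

[HCO3⁻] = 1.90 mmol/kg

α₁ = 1 / (1 + [H⁺]/K1 + K2/[H⁺]) = 1 / (1 + 10^-1.94 + 10^-1.04)
   = 1 / (1 + 0.011482 + 0.091201) = 1/1.1027 = 0.9069
[HCO3⁻] = α₁ × DIC = 0.9069 × 2.09 = 1.90 mmol/kg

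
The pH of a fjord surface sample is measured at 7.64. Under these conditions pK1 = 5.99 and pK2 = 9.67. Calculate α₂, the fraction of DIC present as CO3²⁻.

α₂ = 0.00905

α₂ = 1 / (1 + [H⁺]/K2 + [H⁺]²/(K1K2)) = 1 / (1 + 10^+2.03 + 10^+0.38)
   = 1 / (1 + 107.15 + 2.3988) = 1/110.55 = 0.009046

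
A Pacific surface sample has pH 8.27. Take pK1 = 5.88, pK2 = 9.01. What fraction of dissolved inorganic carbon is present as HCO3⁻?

α₁ = 0.843

α₁ = 1 / (1 + [H⁺]/K1 + K2/[H⁺]) = 1 / (1 + 10^-2.39 + 10^-0.74)
   = 1 / (1 + 0.0040738 + 0.18197) = 1/1.1860 = 0.8431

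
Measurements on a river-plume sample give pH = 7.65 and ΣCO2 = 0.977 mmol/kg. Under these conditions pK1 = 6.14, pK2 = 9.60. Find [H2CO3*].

α₀ = 1 / (1 + K1/[H⁺] + K1K2/[H⁺]²) = 1 / (1 + 10^+1.51 + 10^-0.44)
   = 1 / (1 + 32.359 + 0.36308) = 1/33.722 = 0.02965
[CO2*] = α₀ × DIC = 0.02965 × 0.977 = 0.0290 mmol/kg

[CO2*] = 0.0290 mmol/kg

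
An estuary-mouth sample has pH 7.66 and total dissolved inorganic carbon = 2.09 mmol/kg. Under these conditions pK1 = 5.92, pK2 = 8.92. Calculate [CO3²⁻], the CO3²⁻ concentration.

α₂ = 1 / (1 + [H⁺]/K2 + [H⁺]²/(K1K2)) = 1 / (1 + 10^+1.26 + 10^-0.48)
   = 1 / (1 + 18.197 + 0.33113) = 1/19.528 = 0.05121
[CO3²⁻] = α₂ × DIC = 0.05121 × 2.09 = 0.107 mmol/kg

[CO3²⁻] = 0.107 mmol/kg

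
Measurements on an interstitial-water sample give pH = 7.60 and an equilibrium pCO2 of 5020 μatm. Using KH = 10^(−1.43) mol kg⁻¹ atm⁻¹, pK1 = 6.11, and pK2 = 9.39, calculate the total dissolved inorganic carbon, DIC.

DIC = 6.04 mmol/kg

[CO2*] = KH · pCO2 = 10^(−1.43) × 5020×10^-6 = 1.865×10^-4 mol/kg
α₀ = 1/(1 + K1/[H⁺] + K1K2/[H⁺]²) = 1/(1 + 10^+1.49 + 10^-0.30) = 0.03086
DIC = [CO2*]/α₀ = 1.865×10^-4 / 0.03086 = 6.04 mmol/kg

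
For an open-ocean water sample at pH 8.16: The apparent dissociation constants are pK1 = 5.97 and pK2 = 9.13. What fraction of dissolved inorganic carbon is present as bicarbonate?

α₁ = 1 / (1 + [H⁺]/K1 + K2/[H⁺]) = 1 / (1 + 10^-2.19 + 10^-0.97)
   = 1 / (1 + 0.0064565 + 0.10715) = 1/1.1136 = 0.8980

α₁ = 0.898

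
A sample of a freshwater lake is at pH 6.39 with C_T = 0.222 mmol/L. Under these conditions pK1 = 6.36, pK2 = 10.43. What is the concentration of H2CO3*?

[CO2*] = 0.107 mmol/L

α₀ = 1 / (1 + K1/[H⁺] + K1K2/[H⁺]²) = 1 / (1 + 10^+0.03 + 10^-4.01)
   = 1 / (1 + 1.0715 + 9.7724×10^-5) = 1/2.0716 = 0.4827
[CO2*] = α₀ × DIC = 0.4827 × 0.222 = 0.107 mmol/L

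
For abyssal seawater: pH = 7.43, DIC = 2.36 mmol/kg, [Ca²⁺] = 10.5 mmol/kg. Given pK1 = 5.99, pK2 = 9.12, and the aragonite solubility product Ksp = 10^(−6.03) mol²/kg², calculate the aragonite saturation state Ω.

α₂ = 1 / (1 + [H⁺]/K2 + [H⁺]²/(K1K2)) = 1 / (1 + 10^+1.69 + 10^+0.25)
   = 1 / (1 + 48.978 + 1.7783) = 1/51.756 = 0.01932
[CO3²⁻] = α₂ × DIC = 0.01932 × 2.36 = 0.04560 mmol/kg
Ksp = 10^(−6.03) = 9.333×10^-7
Ω = [Ca²⁺][CO3²⁻]/Ksp = (10.5×10^-3)(4.560×10^-5) / 9.333×10^-7 = 0.513

Ω = 0.513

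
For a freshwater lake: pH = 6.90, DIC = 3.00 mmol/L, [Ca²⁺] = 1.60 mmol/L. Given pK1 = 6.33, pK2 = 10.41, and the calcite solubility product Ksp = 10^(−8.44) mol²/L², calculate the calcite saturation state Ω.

α₂ = 1 / (1 + [H⁺]/K2 + [H⁺]²/(K1K2)) = 1 / (1 + 10^+3.51 + 10^+2.94)
   = 1 / (1 + 3235.9 + 870.96) = 1/4107.9 = 0.0002434
[CO3²⁻] = α₂ × DIC = 0.0002434 × 3.00 = 0.0007303 mmol/L = 0.7303 μmol/L
Ksp = 10^(−8.44) = 3.631×10^-9
Ω = [Ca²⁺][CO3²⁻]/Ksp = (1.60×10^-3)(7.303×10^-7) / 3.631×10^-9 = 0.322

Ω = 0.322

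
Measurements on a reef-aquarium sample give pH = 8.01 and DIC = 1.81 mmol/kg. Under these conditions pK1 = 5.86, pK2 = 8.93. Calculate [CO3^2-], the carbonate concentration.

α₂ = 1 / (1 + [H⁺]/K2 + [H⁺]²/(K1K2)) = 1 / (1 + 10^+0.92 + 10^-1.23)
   = 1 / (1 + 8.3176 + 0.058884) = 1/9.3765 = 0.1066
[CO3²⁻] = α₂ × DIC = 0.1066 × 1.81 = 0.193 mmol/kg

[CO3²⁻] = 0.193 mmol/kg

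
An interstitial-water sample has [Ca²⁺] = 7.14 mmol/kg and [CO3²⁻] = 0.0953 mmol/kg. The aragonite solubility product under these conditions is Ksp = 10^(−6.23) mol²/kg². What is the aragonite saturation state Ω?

Ksp = 10^(−6.23) = 5.888×10^-7
Ω = [Ca²⁺][CO3²⁻]/Ksp = (7.14×10^-3)(0.0953×10^-3) / 5.888×10^-7 = 1.16

Ω = 1.16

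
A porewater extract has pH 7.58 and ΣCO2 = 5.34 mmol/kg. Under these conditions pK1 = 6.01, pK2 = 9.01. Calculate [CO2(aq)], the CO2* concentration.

[CO2*] = 0.135 mmol/kg

α₀ = 1 / (1 + K1/[H⁺] + K1K2/[H⁺]²) = 1 / (1 + 10^+1.57 + 10^+0.14)
   = 1 / (1 + 37.154 + 1.3804) = 1/39.534 = 0.02529
[CO2*] = α₀ × DIC = 0.02529 × 5.34 = 0.135 mmol/kg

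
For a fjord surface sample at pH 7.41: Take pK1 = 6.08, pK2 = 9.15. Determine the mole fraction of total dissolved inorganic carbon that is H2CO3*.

α₀ = 1 / (1 + K1/[H⁺] + K1K2/[H⁺]²) = 1 / (1 + 10^+1.33 + 10^-0.41)
   = 1 / (1 + 21.380 + 0.38905) = 1/22.769 = 0.04392

α₀ = 0.0439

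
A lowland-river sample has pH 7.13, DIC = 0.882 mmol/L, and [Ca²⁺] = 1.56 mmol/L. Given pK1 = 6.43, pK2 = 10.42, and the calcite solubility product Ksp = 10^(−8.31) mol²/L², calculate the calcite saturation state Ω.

α₂ = 1 / (1 + [H⁺]/K2 + [H⁺]²/(K1K2)) = 1 / (1 + 10^+3.29 + 10^+2.59)
   = 1 / (1 + 1949.8 + 389.05) = 1/2339.9 = 0.0004274
[CO3²⁻] = α₂ × DIC = 0.0004274 × 0.882 = 0.0003769 mmol/L = 0.3769 μmol/L
Ksp = 10^(−8.31) = 4.898×10^-9
Ω = [Ca²⁺][CO3²⁻]/Ksp = (1.56×10^-3)(3.769×10^-7) / 4.898×10^-9 = 0.120

Ω = 0.120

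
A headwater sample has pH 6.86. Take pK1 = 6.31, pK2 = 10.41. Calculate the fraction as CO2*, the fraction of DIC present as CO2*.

α₀ = 0.220

α₀ = 1 / (1 + K1/[H⁺] + K1K2/[H⁺]²) = 1 / (1 + 10^+0.55 + 10^-3.00)
   = 1 / (1 + 3.5481 + 0.0010000) = 1/4.5491 = 0.2198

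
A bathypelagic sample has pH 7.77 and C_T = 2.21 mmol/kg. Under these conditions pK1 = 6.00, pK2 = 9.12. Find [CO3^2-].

α₂ = 1 / (1 + [H⁺]/K2 + [H⁺]²/(K1K2)) = 1 / (1 + 10^+1.35 + 10^-0.42)
   = 1 / (1 + 22.387 + 0.38019) = 1/23.767 = 0.04207
[CO3²⁻] = α₂ × DIC = 0.04207 × 2.21 = 0.0930 mmol/kg

[CO3²⁻] = 0.0930 mmol/kg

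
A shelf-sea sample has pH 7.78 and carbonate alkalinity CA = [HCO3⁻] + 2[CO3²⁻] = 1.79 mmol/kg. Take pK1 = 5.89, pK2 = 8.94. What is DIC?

DIC = 1.70 mmol/kg

CA = [HCO3⁻] + 2[CO3²⁻] = (α₁ + 2α₂)·DIC
At pH 7.78: [H⁺]/K1 = 10^-1.89 = 0.012882, K2/[H⁺] = 10^-1.16 = 0.069183
α₁ = 1/(1 + 0.012882 + 0.069183) = 1/1.0821 = 0.9242; α₂ = α₁·K2/[H⁺] = 0.06394
α₁ + 2α₂ = 1.0520
DIC = CA / (α₁ + 2α₂) = 1.79 / 1.0520 = 1.70 mmol/kg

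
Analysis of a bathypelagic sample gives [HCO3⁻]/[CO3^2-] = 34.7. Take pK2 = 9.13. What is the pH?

pH = 7.59

From K2 = [H⁺][CO3^2-]/[HCO3⁻]:  pH = pK2 − log₁₀([HCO3⁻]/[CO3^2-])
log₁₀(34.7) = +1.540
pH = 9.13 − (+1.540) = 7.59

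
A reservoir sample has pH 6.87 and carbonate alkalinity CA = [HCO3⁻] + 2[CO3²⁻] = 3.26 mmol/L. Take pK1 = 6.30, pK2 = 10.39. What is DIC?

CA = [HCO3⁻] + 2[CO3²⁻] = (α₁ + 2α₂)·DIC
At pH 6.87: [H⁺]/K1 = 10^-0.57 = 0.26915, K2/[H⁺] = 10^-3.52 = 0.00030200
α₁ = 1/(1 + 0.26915 + 0.00030200) = 1/1.2695 = 0.7877; α₂ = α₁·K2/[H⁺] = 0.0002379
α₁ + 2α₂ = 0.7882
DIC = CA / (α₁ + 2α₂) = 3.26 / 0.7882 = 4.14 mmol/L

DIC = 4.14 mmol/L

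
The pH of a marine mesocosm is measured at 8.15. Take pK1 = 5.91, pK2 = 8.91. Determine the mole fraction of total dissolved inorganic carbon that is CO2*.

α₀ = 0.00488

α₀ = 1 / (1 + K1/[H⁺] + K1K2/[H⁺]²) = 1 / (1 + 10^+2.24 + 10^+1.48)
   = 1 / (1 + 173.78 + 30.200) = 1/204.98 = 0.004879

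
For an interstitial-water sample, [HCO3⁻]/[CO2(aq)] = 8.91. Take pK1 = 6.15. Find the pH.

From K1 = [H⁺][HCO3⁻]/[CO2(aq)]:  pH = pK1 + log₁₀([HCO3⁻]/[CO2(aq)])
log₁₀(8.91) = +0.950
pH = 6.15 + (+0.950) = 7.10

pH = 7.10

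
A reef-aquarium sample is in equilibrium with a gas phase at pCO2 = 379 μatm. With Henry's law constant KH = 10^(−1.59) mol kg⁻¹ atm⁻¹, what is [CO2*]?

[CO2*] = 9.74 μmol/kg

KH = 10^(−1.59) = 2.570×10^-2 mol kg⁻¹ atm⁻¹
[CO2*] = KH · pCO2 = 2.570×10^-2 × 379×10^-6 atm = 9.74×10^-6 mol/kg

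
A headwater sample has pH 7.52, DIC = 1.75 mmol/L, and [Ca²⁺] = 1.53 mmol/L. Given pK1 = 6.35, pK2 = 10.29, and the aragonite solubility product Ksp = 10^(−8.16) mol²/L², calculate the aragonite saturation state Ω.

Ω = 0.615

α₂ = 1 / (1 + [H⁺]/K2 + [H⁺]²/(K1K2)) = 1 / (1 + 10^+2.77 + 10^+1.60)
   = 1 / (1 + 588.84 + 39.811) = 1/629.65 = 0.001588
[CO3²⁻] = α₂ × DIC = 0.001588 × 1.75 = 0.002779 mmol/L = 2.779 μmol/L
Ksp = 10^(−8.16) = 6.918×10^-9
Ω = [Ca²⁺][CO3²⁻]/Ksp = (1.53×10^-3)(2.779×10^-6) / 6.918×10^-9 = 0.615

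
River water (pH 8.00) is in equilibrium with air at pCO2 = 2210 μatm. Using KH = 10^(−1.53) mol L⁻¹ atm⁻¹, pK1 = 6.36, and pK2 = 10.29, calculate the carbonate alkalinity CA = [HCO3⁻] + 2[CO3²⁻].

CA = 2.88 mmol/L

[CO2*] = KH · pCO2 = 10^(−1.53) × 2210×10^-6 = 6.522×10^-5 mol/L
α₀ = 1/(1 + K1/[H⁺] + K1K2/[H⁺]²) = 1/(1 + 10^+1.64 + 10^-0.65) = 0.02228
DIC = [CO2*]/α₀ = 6.522×10^-5 / 0.02228 = 2.927 mmol/L
CA = (α₁ + 2α₂)·DIC = (0.9727 + 2×0.004989) × 2.927 = 2.88 mmol/L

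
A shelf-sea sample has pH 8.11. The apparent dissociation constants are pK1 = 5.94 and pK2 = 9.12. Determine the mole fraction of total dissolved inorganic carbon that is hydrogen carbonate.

α₁ = 0.905

α₁ = 1 / (1 + [H⁺]/K1 + K2/[H⁺]) = 1 / (1 + 10^-2.17 + 10^-1.01)
   = 1 / (1 + 0.0067608 + 0.097724) = 1/1.1045 = 0.9054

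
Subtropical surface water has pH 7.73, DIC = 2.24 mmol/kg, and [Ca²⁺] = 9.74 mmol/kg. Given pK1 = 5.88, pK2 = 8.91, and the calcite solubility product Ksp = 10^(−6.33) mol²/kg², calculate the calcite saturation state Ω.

Ω = 2.85

α₂ = 1 / (1 + [H⁺]/K2 + [H⁺]²/(K1K2)) = 1 / (1 + 10^+1.18 + 10^-0.67)
   = 1 / (1 + 15.136 + 0.21380) = 1/16.349 = 0.06116
[CO3²⁻] = α₂ × DIC = 0.06116 × 2.24 = 0.1370 mmol/kg
Ksp = 10^(−6.33) = 4.677×10^-7
Ω = [Ca²⁺][CO3²⁻]/Ksp = (9.74×10^-3)(1.370×10^-4) / 4.677×10^-7 = 2.85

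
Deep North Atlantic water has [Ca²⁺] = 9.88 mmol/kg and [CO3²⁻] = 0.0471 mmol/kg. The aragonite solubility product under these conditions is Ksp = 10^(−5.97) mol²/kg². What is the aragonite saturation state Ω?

Ω = 0.434

Ksp = 10^(−5.97) = 1.072×10^-6
Ω = [Ca²⁺][CO3²⁻]/Ksp = (9.88×10^-3)(0.0471×10^-3) / 1.072×10^-6 = 0.434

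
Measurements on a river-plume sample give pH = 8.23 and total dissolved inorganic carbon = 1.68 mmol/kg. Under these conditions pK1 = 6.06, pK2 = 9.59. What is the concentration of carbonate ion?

α₂ = 1 / (1 + [H⁺]/K2 + [H⁺]²/(K1K2)) = 1 / (1 + 10^+1.36 + 10^-0.81)
   = 1 / (1 + 22.909 + 0.15488) = 1/24.064 = 0.04156
[CO3²⁻] = α₂ × DIC = 0.04156 × 1.68 = 0.0698 mmol/kg

[CO3²⁻] = 0.0698 mmol/kg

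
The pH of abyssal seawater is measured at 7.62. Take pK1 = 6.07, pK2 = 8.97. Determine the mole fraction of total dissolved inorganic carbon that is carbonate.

α₂ = 1 / (1 + [H⁺]/K2 + [H⁺]²/(K1K2)) = 1 / (1 + 10^+1.35 + 10^-0.20)
   = 1 / (1 + 22.387 + 0.63096) = 1/24.018 = 0.04164

α₂ = 0.0416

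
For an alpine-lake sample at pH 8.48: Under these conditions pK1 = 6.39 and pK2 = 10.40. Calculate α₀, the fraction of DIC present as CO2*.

α₀ = 0.00797

α₀ = 1 / (1 + K1/[H⁺] + K1K2/[H⁺]²) = 1 / (1 + 10^+2.09 + 10^+0.17)
   = 1 / (1 + 123.03 + 1.4791) = 1/125.51 = 0.007968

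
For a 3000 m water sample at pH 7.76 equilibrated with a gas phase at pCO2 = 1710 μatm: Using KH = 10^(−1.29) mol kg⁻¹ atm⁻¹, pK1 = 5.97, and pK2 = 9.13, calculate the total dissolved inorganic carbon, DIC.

DIC = 5.73 mmol/kg

[CO2*] = KH · pCO2 = 10^(−1.29) × 1710×10^-6 = 8.770×10^-5 mol/kg
α₀ = 1/(1 + K1/[H⁺] + K1K2/[H⁺]²) = 1/(1 + 10^+1.79 + 10^+0.42) = 0.01532
DIC = [CO2*]/α₀ = 8.770×10^-5 / 0.01532 = 5.73 mmol/kg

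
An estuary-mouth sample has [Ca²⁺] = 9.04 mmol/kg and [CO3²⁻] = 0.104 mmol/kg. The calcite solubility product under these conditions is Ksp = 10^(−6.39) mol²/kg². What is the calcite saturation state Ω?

Ω = 2.31

Ksp = 10^(−6.39) = 4.074×10^-7
Ω = [Ca²⁺][CO3²⁻]/Ksp = (9.04×10^-3)(0.104×10^-3) / 4.074×10^-7 = 2.31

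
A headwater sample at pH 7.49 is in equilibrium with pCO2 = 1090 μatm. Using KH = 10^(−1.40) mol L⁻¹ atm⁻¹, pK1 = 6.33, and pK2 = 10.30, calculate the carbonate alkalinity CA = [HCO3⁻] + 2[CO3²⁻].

[CO2*] = KH · pCO2 = 10^(−1.40) × 1090×10^-6 = 4.339×10^-5 mol/L
α₀ = 1/(1 + K1/[H⁺] + K1K2/[H⁺]²) = 1/(1 + 10^+1.16 + 10^-1.65) = 0.06461
DIC = [CO2*]/α₀ = 4.339×10^-5 / 0.06461 = 0.6716 mmol/L
CA = (α₁ + 2α₂)·DIC = (0.9339 + 2×0.001447) × 0.6716 = 0.629 mmol/L

CA = 0.629 mmol/L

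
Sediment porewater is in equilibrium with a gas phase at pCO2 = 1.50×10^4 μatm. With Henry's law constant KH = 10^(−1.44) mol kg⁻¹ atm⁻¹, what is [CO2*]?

KH = 10^(−1.44) = 3.631×10^-2 mol kg⁻¹ atm⁻¹
[CO2*] = KH · pCO2 = 3.631×10^-2 × 1.50×10^4×10^-6 atm = 5.45×10^-4 mol/kg

[CO2*] = 545 μmol/kg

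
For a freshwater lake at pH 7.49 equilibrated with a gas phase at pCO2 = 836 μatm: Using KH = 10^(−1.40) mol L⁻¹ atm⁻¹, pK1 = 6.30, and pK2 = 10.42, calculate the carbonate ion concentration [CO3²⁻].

[CO2*] = KH · pCO2 = 10^(−1.40) × 836×10^-6 = 3.328×10^-5 mol/L
α₀ = 1/(1 + K1/[H⁺] + K1K2/[H⁺]²) = 1/(1 + 10^+1.19 + 10^-1.74) = 0.06058
DIC = [CO2*]/α₀ = 3.328×10^-5 / 0.06058 = 0.5494 mmol/L
[CO3²⁻] = α₂·DIC; α₂ = 0.001102, so [CO3²⁻] = 0.001102 × 0.5494 = 0.000606 mmol/L = 0.606 μmol/L

[CO3²⁻] = 0.606 μmol/L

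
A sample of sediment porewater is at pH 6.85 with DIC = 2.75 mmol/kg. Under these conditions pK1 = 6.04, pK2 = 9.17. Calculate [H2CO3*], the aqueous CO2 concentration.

α₀ = 1 / (1 + K1/[H⁺] + K1K2/[H⁺]²) = 1 / (1 + 10^+0.81 + 10^-1.51)
   = 1 / (1 + 6.4565 + 0.030903) = 1/7.4874 = 0.1336
[CO2*] = α₀ × DIC = 0.1336 × 2.75 = 0.367 mmol/kg

[CO2*] = 0.367 mmol/kg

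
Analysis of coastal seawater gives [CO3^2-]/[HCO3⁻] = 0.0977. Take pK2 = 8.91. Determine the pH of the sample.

pH = 7.90

From K2 = [H⁺][CO3^2-]/[HCO3⁻]:  pH = pK2 + log₁₀([CO3^2-]/[HCO3⁻])
log₁₀(0.0977) = -1.010
pH = 8.91 + (-1.010) = 7.90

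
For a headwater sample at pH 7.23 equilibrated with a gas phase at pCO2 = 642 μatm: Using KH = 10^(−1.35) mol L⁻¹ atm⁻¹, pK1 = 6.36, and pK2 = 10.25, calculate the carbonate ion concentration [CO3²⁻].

[CO3²⁻] = 0.203 μmol/L

[CO2*] = KH · pCO2 = 10^(−1.35) × 642×10^-6 = 2.868×10^-5 mol/L
α₀ = 1/(1 + K1/[H⁺] + K1K2/[H⁺]²) = 1/(1 + 10^+0.87 + 10^-2.15) = 0.1188
DIC = [CO2*]/α₀ = 2.868×10^-5 / 0.1188 = 0.2415 mmol/L
[CO3²⁻] = α₂·DIC; α₂ = 0.0008408, so [CO3²⁻] = 0.0008408 × 0.2415 = 0.000203 mmol/L = 0.203 μmol/L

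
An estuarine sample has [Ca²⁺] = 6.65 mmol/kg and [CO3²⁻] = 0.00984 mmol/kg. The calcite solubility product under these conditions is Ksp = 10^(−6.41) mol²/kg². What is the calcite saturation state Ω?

Ω = 0.168

Ksp = 10^(−6.41) = 3.890×10^-7
Ω = [Ca²⁺][CO3²⁻]/Ksp = (6.65×10^-3)(0.00984×10^-3) / 3.890×10^-7 = 0.168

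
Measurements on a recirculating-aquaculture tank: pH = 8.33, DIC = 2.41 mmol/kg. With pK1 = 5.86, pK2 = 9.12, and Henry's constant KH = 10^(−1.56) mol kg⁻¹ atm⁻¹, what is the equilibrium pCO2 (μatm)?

α₀ = 1 / (1 + K1/[H⁺] + K1K2/[H⁺]²) = 1 / (1 + 10^+2.47 + 10^+1.68)
   = 1 / (1 + 295.12 + 47.863) = 1/343.98 = 0.002907
[CO2*] = α₀ × DIC = 0.002907 × 2.41 = 0.007006 mmol/kg = 7.006 μmol/kg
pCO2 = [CO2*]/KH = 7.006×10^-6 / 2.754×10^-2 = 254 μatm

pCO2 = 254 μatm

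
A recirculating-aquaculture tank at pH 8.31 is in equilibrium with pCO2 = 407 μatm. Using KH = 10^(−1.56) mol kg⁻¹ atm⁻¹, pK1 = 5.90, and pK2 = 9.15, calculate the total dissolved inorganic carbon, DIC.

DIC = 3.31 mmol/kg

[CO2*] = KH · pCO2 = 10^(−1.56) × 407×10^-6 = 1.121×10^-5 mol/kg
α₀ = 1/(1 + K1/[H⁺] + K1K2/[H⁺]²) = 1/(1 + 10^+2.41 + 10^+1.57) = 0.003388
DIC = [CO2*]/α₀ = 1.121×10^-5 / 0.003388 = 3.31 mmol/kg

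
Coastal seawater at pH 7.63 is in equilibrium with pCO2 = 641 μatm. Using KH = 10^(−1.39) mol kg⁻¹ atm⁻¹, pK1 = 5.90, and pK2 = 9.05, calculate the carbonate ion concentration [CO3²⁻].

[CO3²⁻] = 0.0533 mmol/kg

[CO2*] = KH · pCO2 = 10^(−1.39) × 641×10^-6 = 2.611×10^-5 mol/kg
α₀ = 1/(1 + K1/[H⁺] + K1K2/[H⁺]²) = 1/(1 + 10^+1.73 + 10^+0.31) = 0.01762
DIC = [CO2*]/α₀ = 2.611×10^-5 / 0.01762 = 1.482 mmol/kg
[CO3²⁻] = α₂·DIC; α₂ = 0.03598, so [CO3²⁻] = 0.03598 × 1.482 = 0.0533 mmol/kg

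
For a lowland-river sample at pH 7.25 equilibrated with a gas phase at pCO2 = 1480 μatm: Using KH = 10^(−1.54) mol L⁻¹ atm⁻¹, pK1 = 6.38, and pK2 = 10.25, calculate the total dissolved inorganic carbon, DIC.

DIC = 0.359 mmol/L

[CO2*] = KH · pCO2 = 10^(−1.54) × 1480×10^-6 = 4.268×10^-5 mol/L
α₀ = 1/(1 + K1/[H⁺] + K1K2/[H⁺]²) = 1/(1 + 10^+0.87 + 10^-2.13) = 0.1188
DIC = [CO2*]/α₀ = 4.268×10^-5 / 0.1188 = 0.359 mmol/L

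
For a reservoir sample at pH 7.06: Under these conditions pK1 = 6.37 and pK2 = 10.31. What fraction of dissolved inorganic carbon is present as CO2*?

α₀ = 1 / (1 + K1/[H⁺] + K1K2/[H⁺]²) = 1 / (1 + 10^+0.69 + 10^-2.56)
   = 1 / (1 + 4.8978 + 0.0027542) = 1/5.9005 = 0.1695

α₀ = 0.169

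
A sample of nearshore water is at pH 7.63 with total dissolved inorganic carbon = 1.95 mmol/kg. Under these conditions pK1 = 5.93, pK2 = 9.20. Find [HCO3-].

α₁ = 1 / (1 + [H⁺]/K1 + K2/[H⁺]) = 1 / (1 + 10^-1.70 + 10^-1.57)
   = 1 / (1 + 0.019953 + 0.026915) = 1/1.0469 = 0.9552
[HCO3⁻] = α₁ × DIC = 0.9552 × 1.95 = 1.86 mmol/kg

[HCO3⁻] = 1.86 mmol/kg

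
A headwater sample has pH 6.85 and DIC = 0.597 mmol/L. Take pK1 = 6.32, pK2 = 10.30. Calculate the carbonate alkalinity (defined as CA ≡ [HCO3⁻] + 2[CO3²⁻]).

CA = 0.461 mmol/L

CA = [HCO3⁻] + 2[CO3²⁻] = (α₁ + 2α₂)·DIC
At pH 6.85: [H⁺]/K1 = 10^-0.53 = 0.29512, K2/[H⁺] = 10^-3.45 = 0.00035481
α₁ = 1/(1 + 0.29512 + 0.00035481) = 1/1.2955 = 0.7719; α₂ = α₁·K2/[H⁺] = 0.0002739
α₁ + 2α₂ = 0.7725
CA = 0.7725 × 0.597 = 0.461 mmol/L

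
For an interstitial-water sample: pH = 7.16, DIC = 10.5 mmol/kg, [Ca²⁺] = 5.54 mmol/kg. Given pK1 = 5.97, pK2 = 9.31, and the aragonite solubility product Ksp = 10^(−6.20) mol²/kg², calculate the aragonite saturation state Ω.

Ω = 0.609

α₂ = 1 / (1 + [H⁺]/K2 + [H⁺]²/(K1K2)) = 1 / (1 + 10^+2.15 + 10^+0.96)
   = 1 / (1 + 141.25 + 9.1201) = 1/151.37 = 0.006606
[CO3²⁻] = α₂ × DIC = 0.006606 × 10.5 = 0.06936 mmol/kg
Ksp = 10^(−6.20) = 6.310×10^-7
Ω = [Ca²⁺][CO3²⁻]/Ksp = (5.54×10^-3)(6.936×10^-5) / 6.310×10^-7 = 0.609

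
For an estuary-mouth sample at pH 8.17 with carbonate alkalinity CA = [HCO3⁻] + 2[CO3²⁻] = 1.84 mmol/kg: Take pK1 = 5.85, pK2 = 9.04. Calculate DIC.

CA = [HCO3⁻] + 2[CO3²⁻] = (α₁ + 2α₂)·DIC
At pH 8.17: [H⁺]/K1 = 10^-2.32 = 0.0047863, K2/[H⁺] = 10^-0.87 = 0.13490
α₁ = 1/(1 + 0.0047863 + 0.13490) = 1/1.1397 = 0.8774; α₂ = α₁·K2/[H⁺] = 0.1184
α₁ + 2α₂ = 1.1142
DIC = CA / (α₁ + 2α₂) = 1.84 / 1.1142 = 1.65 mmol/kg

DIC = 1.65 mmol/kg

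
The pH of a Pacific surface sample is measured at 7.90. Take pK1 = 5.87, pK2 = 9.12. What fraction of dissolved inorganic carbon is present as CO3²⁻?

α₂ = 0.0563

α₂ = 1 / (1 + [H⁺]/K2 + [H⁺]²/(K1K2)) = 1 / (1 + 10^+1.22 + 10^-0.81)
   = 1 / (1 + 16.596 + 0.15488) = 1/17.751 = 0.05634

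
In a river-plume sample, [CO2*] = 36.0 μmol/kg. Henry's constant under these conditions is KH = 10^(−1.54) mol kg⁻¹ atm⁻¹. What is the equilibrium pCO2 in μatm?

KH = 10^(−1.54) = 2.884×10^-2 mol kg⁻¹ atm⁻¹
pCO2 = [CO2*]/KH = 36.0×10^-6 / 2.884×10^-2 = 1.25×10^-3 atm = 1250 μatm

pCO2 = 1250 μatm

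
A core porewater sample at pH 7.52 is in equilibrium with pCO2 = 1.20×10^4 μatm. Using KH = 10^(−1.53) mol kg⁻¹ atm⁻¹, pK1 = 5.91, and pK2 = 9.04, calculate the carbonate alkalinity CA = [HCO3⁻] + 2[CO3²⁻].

[CO2*] = KH · pCO2 = 10^(−1.53) × 1.20×10^4×10^-6 = 3.541×10^-4 mol/kg
α₀ = 1/(1 + K1/[H⁺] + K1K2/[H⁺]²) = 1/(1 + 10^+1.61 + 10^+0.09) = 0.02327
DIC = [CO2*]/α₀ = 3.541×10^-4 / 0.02327 = 15.22 mmol/kg
CA = (α₁ + 2α₂)·DIC = (0.9481 + 2×0.02863) × 15.22 = 15.3 mmol/kg

CA = 15.3 mmol/kg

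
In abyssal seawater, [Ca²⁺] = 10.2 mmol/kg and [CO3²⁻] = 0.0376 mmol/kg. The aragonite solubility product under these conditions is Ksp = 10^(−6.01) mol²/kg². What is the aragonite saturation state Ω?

Ω = 0.392

Ksp = 10^(−6.01) = 9.772×10^-7
Ω = [Ca²⁺][CO3²⁻]/Ksp = (10.2×10^-3)(0.0376×10^-3) / 9.772×10^-7 = 0.392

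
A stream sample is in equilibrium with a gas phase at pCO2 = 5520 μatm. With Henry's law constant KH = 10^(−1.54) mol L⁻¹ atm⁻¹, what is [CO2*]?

[CO2*] = 159 μmol/L

KH = 10^(−1.54) = 2.884×10^-2 mol L⁻¹ atm⁻¹
[CO2*] = KH · pCO2 = 2.884×10^-2 × 5520×10^-6 atm = 1.59×10^-4 mol/L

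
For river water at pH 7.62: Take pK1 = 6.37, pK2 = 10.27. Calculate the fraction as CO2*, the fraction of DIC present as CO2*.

α₀ = 0.0531

α₀ = 1 / (1 + K1/[H⁺] + K1K2/[H⁺]²) = 1 / (1 + 10^+1.25 + 10^-1.40)
   = 1 / (1 + 17.783 + 0.039811) = 1/18.823 = 0.05313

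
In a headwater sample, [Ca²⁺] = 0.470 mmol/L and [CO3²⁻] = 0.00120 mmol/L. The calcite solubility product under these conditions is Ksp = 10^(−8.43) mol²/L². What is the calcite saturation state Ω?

Ksp = 10^(−8.43) = 3.715×10^-9
Ω = [Ca²⁺][CO3²⁻]/Ksp = (0.470×10^-3)(0.00120×10^-3) / 3.715×10^-9 = 0.152

Ω = 0.152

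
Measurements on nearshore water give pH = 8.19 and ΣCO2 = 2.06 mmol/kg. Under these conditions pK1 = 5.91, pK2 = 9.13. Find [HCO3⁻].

[HCO3⁻] = 1.84 mmol/kg

α₁ = 1 / (1 + [H⁺]/K1 + K2/[H⁺]) = 1 / (1 + 10^-2.28 + 10^-0.94)
   = 1 / (1 + 0.0052481 + 0.11482) = 1/1.1201 = 0.8928
[HCO3⁻] = α₁ × DIC = 0.8928 × 2.06 = 1.84 mmol/kg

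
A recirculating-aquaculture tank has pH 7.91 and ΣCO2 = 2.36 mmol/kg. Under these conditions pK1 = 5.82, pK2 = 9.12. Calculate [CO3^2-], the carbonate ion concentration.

[CO3²⁻] = 0.136 mmol/kg

α₂ = 1 / (1 + [H⁺]/K2 + [H⁺]²/(K1K2)) = 1 / (1 + 10^+1.21 + 10^-0.88)
   = 1 / (1 + 16.218 + 0.13183) = 1/17.350 = 0.05764
[CO3²⁻] = α₂ × DIC = 0.05764 × 2.36 = 0.136 mmol/kg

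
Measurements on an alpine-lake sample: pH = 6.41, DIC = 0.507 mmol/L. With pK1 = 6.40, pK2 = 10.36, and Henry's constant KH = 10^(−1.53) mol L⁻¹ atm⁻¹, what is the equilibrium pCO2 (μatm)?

pCO2 = 8490 μatm

α₀ = 1 / (1 + K1/[H⁺] + K1K2/[H⁺]²) = 1 / (1 + 10^+0.01 + 10^-3.94)
   = 1 / (1 + 1.0233 + 0.00011482) = 1/2.0234 = 0.4942
[CO2*] = α₀ × DIC = 0.4942 × 0.507 = 0.2506 mmol/L
pCO2 = [CO2*]/KH = 2.506×10^-4 / 2.951×10^-2 = 8490 μatm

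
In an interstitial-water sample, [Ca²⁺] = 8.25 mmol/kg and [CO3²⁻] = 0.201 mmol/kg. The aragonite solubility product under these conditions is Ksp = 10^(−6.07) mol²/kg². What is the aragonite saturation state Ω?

Ω = 1.95

Ksp = 10^(−6.07) = 8.511×10^-7
Ω = [Ca²⁺][CO3²⁻]/Ksp = (8.25×10^-3)(0.201×10^-3) / 8.511×10^-7 = 1.95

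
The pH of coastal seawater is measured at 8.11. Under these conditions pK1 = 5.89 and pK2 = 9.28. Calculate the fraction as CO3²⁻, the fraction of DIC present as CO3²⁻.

α₂ = 1 / (1 + [H⁺]/K2 + [H⁺]²/(K1K2)) = 1 / (1 + 10^+1.17 + 10^-1.05)
   = 1 / (1 + 14.791 + 0.089125) = 1/15.880 = 0.06297

α₂ = 0.0630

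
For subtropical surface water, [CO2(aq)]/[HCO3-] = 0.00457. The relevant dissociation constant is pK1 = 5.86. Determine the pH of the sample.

pH = 8.20

From K1 = [H⁺][HCO3-]/[CO2(aq)]:  pH = pK1 − log₁₀([CO2(aq)]/[HCO3-])
log₁₀(0.00457) = -2.340
pH = 5.86 − (-2.340) = 8.20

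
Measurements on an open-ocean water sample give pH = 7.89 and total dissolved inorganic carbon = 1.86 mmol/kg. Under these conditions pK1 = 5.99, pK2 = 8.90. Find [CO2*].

α₀ = 1 / (1 + K1/[H⁺] + K1K2/[H⁺]²) = 1 / (1 + 10^+1.90 + 10^+0.89)
   = 1 / (1 + 79.433 + 7.7625) = 1/88.195 = 0.01134
[CO2*] = α₀ × DIC = 0.01134 × 1.86 = 0.0211 mmol/kg

[CO2*] = 0.0211 mmol/kg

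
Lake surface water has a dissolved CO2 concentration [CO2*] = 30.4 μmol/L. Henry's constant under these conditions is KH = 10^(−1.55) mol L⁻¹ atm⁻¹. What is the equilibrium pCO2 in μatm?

pCO2 = 1080 μatm

KH = 10^(−1.55) = 2.818×10^-2 mol L⁻¹ atm⁻¹
pCO2 = [CO2*]/KH = 30.4×10^-6 / 2.818×10^-2 = 1.08×10^-3 atm = 1080 μatm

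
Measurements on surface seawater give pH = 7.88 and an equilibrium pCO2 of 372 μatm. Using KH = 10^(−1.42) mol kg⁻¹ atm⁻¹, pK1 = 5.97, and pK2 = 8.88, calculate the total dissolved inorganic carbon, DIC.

DIC = 1.28 mmol/kg

[CO2*] = KH · pCO2 = 10^(−1.42) × 372×10^-6 = 1.414×10^-5 mol/kg
α₀ = 1/(1 + K1/[H⁺] + K1K2/[H⁺]²) = 1/(1 + 10^+1.91 + 10^+0.91) = 0.01106
DIC = [CO2*]/α₀ = 1.414×10^-5 / 0.01106 = 1.28 mmol/kg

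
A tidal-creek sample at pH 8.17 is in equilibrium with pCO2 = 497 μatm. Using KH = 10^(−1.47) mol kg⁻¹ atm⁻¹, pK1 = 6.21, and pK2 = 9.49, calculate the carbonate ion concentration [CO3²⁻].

[CO3²⁻] = 0.0735 mmol/kg

[CO2*] = KH · pCO2 = 10^(−1.47) × 497×10^-6 = 1.684×10^-5 mol/kg
α₀ = 1/(1 + K1/[H⁺] + K1K2/[H⁺]²) = 1/(1 + 10^+1.96 + 10^+0.64) = 0.01036
DIC = [CO2*]/α₀ = 1.684×10^-5 / 0.01036 = 1.626 mmol/kg
[CO3²⁻] = α₂·DIC; α₂ = 0.04520, so [CO3²⁻] = 0.04520 × 1.626 = 0.0735 mmol/kg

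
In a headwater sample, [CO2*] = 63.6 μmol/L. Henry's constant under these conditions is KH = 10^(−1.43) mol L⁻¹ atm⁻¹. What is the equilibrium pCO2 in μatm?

pCO2 = 1710 μatm

KH = 10^(−1.43) = 3.715×10^-2 mol L⁻¹ atm⁻¹
pCO2 = [CO2*]/KH = 63.6×10^-6 / 3.715×10^-2 = 1.71×10^-3 atm = 1710 μatm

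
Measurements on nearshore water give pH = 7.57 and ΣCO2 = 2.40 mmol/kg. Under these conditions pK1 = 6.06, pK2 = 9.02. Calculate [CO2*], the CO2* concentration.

[CO2*] = 0.0696 mmol/kg

α₀ = 1 / (1 + K1/[H⁺] + K1K2/[H⁺]²) = 1 / (1 + 10^+1.51 + 10^+0.06)
   = 1 / (1 + 32.359 + 1.1482) = 1/34.508 = 0.02898
[CO2*] = α₀ × DIC = 0.02898 × 2.40 = 0.0696 mmol/kg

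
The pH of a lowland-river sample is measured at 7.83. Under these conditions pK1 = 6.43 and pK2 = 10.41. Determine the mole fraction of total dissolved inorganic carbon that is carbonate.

α₂ = 0.00252

α₂ = 1 / (1 + [H⁺]/K2 + [H⁺]²/(K1K2)) = 1 / (1 + 10^+2.58 + 10^+1.18)
   = 1 / (1 + 380.19 + 15.136) = 1/396.33 = 0.002523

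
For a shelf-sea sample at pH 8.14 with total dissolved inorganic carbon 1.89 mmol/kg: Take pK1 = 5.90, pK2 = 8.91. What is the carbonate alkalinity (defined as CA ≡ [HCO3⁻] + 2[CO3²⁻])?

CA = [HCO3⁻] + 2[CO3²⁻] = (α₁ + 2α₂)·DIC
At pH 8.14: [H⁺]/K1 = 10^-2.24 = 0.0057544, K2/[H⁺] = 10^-0.77 = 0.16982
α₁ = 1/(1 + 0.0057544 + 0.16982) = 1/1.1756 = 0.8506; α₂ = α₁·K2/[H⁺] = 0.1445
α₁ + 2α₂ = 1.1396
CA = 1.1396 × 1.89 = 2.15 mmol/kg

CA = 2.15 mmol/kg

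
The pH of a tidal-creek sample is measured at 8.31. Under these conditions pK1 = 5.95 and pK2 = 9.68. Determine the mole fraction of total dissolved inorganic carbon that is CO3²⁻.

α₂ = 1 / (1 + [H⁺]/K2 + [H⁺]²/(K1K2)) = 1 / (1 + 10^+1.37 + 10^-0.99)
   = 1 / (1 + 23.442 + 0.10233) = 1/24.545 = 0.04074

α₂ = 0.0407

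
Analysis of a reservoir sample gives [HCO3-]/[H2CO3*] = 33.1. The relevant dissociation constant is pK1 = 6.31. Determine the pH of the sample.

From K1 = [H⁺][HCO3-]/[H2CO3*]:  pH = pK1 + log₁₀([HCO3-]/[H2CO3*])
log₁₀(33.1) = +1.520
pH = 6.31 + (+1.520) = 7.83

pH = 7.83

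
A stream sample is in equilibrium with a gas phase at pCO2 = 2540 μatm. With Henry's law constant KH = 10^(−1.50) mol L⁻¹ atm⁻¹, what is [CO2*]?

KH = 10^(−1.50) = 3.162×10^-2 mol L⁻¹ atm⁻¹
[CO2*] = KH · pCO2 = 3.162×10^-2 × 2540×10^-6 atm = 8.03×10^-5 mol/L

[CO2*] = 80.3 μmol/L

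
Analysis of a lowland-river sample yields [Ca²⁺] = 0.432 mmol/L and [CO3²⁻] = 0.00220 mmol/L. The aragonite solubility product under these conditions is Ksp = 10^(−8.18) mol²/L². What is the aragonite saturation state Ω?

Ω = 0.144

Ksp = 10^(−8.18) = 6.607×10^-9
Ω = [Ca²⁺][CO3²⁻]/Ksp = (0.432×10^-3)(0.00220×10^-3) / 6.607×10^-9 = 0.144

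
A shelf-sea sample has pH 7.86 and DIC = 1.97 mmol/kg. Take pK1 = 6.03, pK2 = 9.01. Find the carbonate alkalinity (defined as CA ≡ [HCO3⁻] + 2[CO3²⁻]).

CA = 2.07 mmol/kg

CA = [HCO3⁻] + 2[CO3²⁻] = (α₁ + 2α₂)·DIC
At pH 7.86: [H⁺]/K1 = 10^-1.83 = 0.014791, K2/[H⁺] = 10^-1.15 = 0.070795
α₁ = 1/(1 + 0.014791 + 0.070795) = 1/1.0856 = 0.9212; α₂ = α₁·K2/[H⁺] = 0.06521
α₁ + 2α₂ = 1.0516
CA = 1.0516 × 1.97 = 2.07 mmol/kg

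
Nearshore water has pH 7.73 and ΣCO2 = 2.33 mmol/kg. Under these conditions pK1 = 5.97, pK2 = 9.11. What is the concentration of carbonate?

[CO3²⁻] = 0.0917 mmol/kg

α₂ = 1 / (1 + [H⁺]/K2 + [H⁺]²/(K1K2)) = 1 / (1 + 10^+1.38 + 10^-0.38)
   = 1 / (1 + 23.988 + 0.41687) = 1/25.405 = 0.03936
[CO3²⁻] = α₂ × DIC = 0.03936 × 2.33 = 0.0917 mmol/kg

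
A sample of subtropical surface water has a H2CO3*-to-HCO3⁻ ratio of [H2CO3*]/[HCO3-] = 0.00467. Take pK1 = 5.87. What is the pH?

pH = 8.20

From K1 = [H⁺][HCO3-]/[H2CO3*]:  pH = pK1 − log₁₀([H2CO3*]/[HCO3-])
log₁₀(0.00467) = -2.331
pH = 5.87 − (-2.331) = 8.20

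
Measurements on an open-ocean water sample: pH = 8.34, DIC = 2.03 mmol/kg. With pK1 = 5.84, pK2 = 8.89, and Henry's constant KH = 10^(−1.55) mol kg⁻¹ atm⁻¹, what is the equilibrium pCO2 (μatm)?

pCO2 = 177 μatm

α₀ = 1 / (1 + K1/[H⁺] + K1K2/[H⁺]²) = 1 / (1 + 10^+2.50 + 10^+1.95)
   = 1 / (1 + 316.23 + 89.125) = 1/406.35 = 0.002461
[CO2*] = α₀ × DIC = 0.002461 × 2.03 = 0.004996 mmol/kg = 4.996 μmol/kg
pCO2 = [CO2*]/KH = 4.996×10^-6 / 2.818×10^-2 = 177 μatm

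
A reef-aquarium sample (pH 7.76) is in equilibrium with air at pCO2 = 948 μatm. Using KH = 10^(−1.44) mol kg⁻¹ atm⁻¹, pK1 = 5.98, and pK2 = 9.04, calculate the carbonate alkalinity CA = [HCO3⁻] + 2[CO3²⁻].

CA = 2.29 mmol/kg

[CO2*] = KH · pCO2 = 10^(−1.44) × 948×10^-6 = 3.442×10^-5 mol/kg
α₀ = 1/(1 + K1/[H⁺] + K1K2/[H⁺]²) = 1/(1 + 10^+1.78 + 10^+0.50) = 0.01552
DIC = [CO2*]/α₀ = 3.442×10^-5 / 0.01552 = 2.217 mmol/kg
CA = (α₁ + 2α₂)·DIC = (0.9354 + 2×0.04909) × 2.217 = 2.29 mmol/kg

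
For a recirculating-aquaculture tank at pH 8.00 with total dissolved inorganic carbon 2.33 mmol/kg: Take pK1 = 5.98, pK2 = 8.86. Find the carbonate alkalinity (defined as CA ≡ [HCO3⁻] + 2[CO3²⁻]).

CA = [HCO3⁻] + 2[CO3²⁻] = (α₁ + 2α₂)·DIC
At pH 8.00: [H⁺]/K1 = 10^-2.02 = 0.0095499, K2/[H⁺] = 10^-0.86 = 0.13804
α₁ = 1/(1 + 0.0095499 + 0.13804) = 1/1.1476 = 0.8714; α₂ = α₁·K2/[H⁺] = 0.1203
α₁ + 2α₂ = 1.1120
CA = 1.1120 × 2.33 = 2.59 mmol/kg

CA = 2.59 mmol/kg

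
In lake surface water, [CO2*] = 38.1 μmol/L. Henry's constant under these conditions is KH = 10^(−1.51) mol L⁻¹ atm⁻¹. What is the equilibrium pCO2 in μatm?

KH = 10^(−1.51) = 3.090×10^-2 mol L⁻¹ atm⁻¹
pCO2 = [CO2*]/KH = 38.1×10^-6 / 3.090×10^-2 = 1.23×10^-3 atm = 1230 μatm

pCO2 = 1230 μatm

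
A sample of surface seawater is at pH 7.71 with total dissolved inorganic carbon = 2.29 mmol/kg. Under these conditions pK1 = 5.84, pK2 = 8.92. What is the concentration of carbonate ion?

[CO3²⁻] = 0.131 mmol/kg

α₂ = 1 / (1 + [H⁺]/K2 + [H⁺]²/(K1K2)) = 1 / (1 + 10^+1.21 + 10^-0.66)
   = 1 / (1 + 16.218 + 0.21878) = 1/17.437 = 0.05735
[CO3²⁻] = α₂ × DIC = 0.05735 × 2.29 = 0.131 mmol/kg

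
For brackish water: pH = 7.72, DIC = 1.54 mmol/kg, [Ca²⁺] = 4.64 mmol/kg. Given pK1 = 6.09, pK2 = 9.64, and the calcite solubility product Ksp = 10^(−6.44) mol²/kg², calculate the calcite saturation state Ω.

α₂ = 1 / (1 + [H⁺]/K2 + [H⁺]²/(K1K2)) = 1 / (1 + 10^+1.92 + 10^+0.29)
   = 1 / (1 + 83.176 + 1.9498) = 1/86.126 = 0.01161
[CO3²⁻] = α₂ × DIC = 0.01161 × 1.54 = 0.01788 mmol/kg = 17.88 μmol/kg
Ksp = 10^(−6.44) = 3.631×10^-7
Ω = [Ca²⁺][CO3²⁻]/Ksp = (4.64×10^-3)(1.788×10^-5) / 3.631×10^-7 = 0.229

Ω = 0.229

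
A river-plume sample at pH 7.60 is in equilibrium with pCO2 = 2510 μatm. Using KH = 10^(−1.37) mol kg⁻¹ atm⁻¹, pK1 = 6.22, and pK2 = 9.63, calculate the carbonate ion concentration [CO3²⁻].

[CO2*] = KH · pCO2 = 10^(−1.37) × 2510×10^-6 = 1.071×10^-4 mol/kg
α₀ = 1/(1 + K1/[H⁺] + K1K2/[H⁺]²) = 1/(1 + 10^+1.38 + 10^-0.65) = 0.03966
DIC = [CO2*]/α₀ = 1.071×10^-4 / 0.03966 = 2.700 mmol/kg
[CO3²⁻] = α₂·DIC; α₂ = 0.008880, so [CO3²⁻] = 0.008880 × 2.700 = 0.0240 mmol/kg

[CO3²⁻] = 0.0240 mmol/kg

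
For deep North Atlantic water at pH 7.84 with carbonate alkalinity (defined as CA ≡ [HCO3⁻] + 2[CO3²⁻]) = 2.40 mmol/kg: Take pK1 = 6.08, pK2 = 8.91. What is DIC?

DIC = 2.26 mmol/kg

CA = [HCO3⁻] + 2[CO3²⁻] = (α₁ + 2α₂)·DIC
At pH 7.84: [H⁺]/K1 = 10^-1.76 = 0.017378, K2/[H⁺] = 10^-1.07 = 0.085114
α₁ = 1/(1 + 0.017378 + 0.085114) = 1/1.1025 = 0.9070; α₂ = α₁·K2/[H⁺] = 0.07720
α₁ + 2α₂ = 1.0614
DIC = CA / (α₁ + 2α₂) = 2.40 / 1.0614 = 2.26 mmol/kg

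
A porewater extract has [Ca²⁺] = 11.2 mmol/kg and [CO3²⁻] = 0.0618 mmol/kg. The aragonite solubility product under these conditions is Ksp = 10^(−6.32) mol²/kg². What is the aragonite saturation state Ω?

Ksp = 10^(−6.32) = 4.786×10^-7
Ω = [Ca²⁺][CO3²⁻]/Ksp = (11.2×10^-3)(0.0618×10^-3) / 4.786×10^-7 = 1.45

Ω = 1.45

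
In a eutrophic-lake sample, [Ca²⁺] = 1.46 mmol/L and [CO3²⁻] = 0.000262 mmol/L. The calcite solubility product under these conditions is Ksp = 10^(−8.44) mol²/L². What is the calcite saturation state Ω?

Ω = 0.105

Ksp = 10^(−8.44) = 3.631×10^-9
Ω = [Ca²⁺][CO3²⁻]/Ksp = (1.46×10^-3)(0.000262×10^-3) / 3.631×10^-9 = 0.105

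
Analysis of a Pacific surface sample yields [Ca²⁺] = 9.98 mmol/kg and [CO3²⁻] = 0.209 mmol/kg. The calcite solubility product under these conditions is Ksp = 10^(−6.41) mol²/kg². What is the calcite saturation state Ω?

Ksp = 10^(−6.41) = 3.890×10^-7
Ω = [Ca²⁺][CO3²⁻]/Ksp = (9.98×10^-3)(0.209×10^-3) / 3.890×10^-7 = 5.36

Ω = 5.36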